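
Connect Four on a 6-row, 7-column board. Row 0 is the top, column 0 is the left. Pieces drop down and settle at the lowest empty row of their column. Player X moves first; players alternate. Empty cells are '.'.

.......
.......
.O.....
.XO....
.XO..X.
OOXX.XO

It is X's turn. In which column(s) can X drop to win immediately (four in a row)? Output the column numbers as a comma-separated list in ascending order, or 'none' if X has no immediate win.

col 0: drop X → no win
col 1: drop X → no win
col 2: drop X → no win
col 3: drop X → no win
col 4: drop X → WIN!
col 5: drop X → no win
col 6: drop X → no win

Answer: 4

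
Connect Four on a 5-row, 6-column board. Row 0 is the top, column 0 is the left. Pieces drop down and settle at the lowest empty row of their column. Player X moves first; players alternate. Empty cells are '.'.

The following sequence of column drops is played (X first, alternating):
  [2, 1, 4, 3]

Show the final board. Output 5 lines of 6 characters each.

Move 1: X drops in col 2, lands at row 4
Move 2: O drops in col 1, lands at row 4
Move 3: X drops in col 4, lands at row 4
Move 4: O drops in col 3, lands at row 4

Answer: ......
......
......
......
.OXOX.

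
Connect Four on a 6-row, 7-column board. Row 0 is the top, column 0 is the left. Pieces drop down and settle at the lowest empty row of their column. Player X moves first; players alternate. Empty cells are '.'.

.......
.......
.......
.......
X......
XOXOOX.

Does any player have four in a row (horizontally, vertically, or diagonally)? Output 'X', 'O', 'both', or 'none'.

none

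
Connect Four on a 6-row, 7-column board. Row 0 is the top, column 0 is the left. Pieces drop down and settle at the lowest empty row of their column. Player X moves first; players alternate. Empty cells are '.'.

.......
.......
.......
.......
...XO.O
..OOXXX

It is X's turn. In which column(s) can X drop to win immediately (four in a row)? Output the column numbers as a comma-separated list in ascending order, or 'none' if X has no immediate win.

col 0: drop X → no win
col 1: drop X → no win
col 2: drop X → no win
col 3: drop X → no win
col 4: drop X → no win
col 5: drop X → no win
col 6: drop X → no win

Answer: none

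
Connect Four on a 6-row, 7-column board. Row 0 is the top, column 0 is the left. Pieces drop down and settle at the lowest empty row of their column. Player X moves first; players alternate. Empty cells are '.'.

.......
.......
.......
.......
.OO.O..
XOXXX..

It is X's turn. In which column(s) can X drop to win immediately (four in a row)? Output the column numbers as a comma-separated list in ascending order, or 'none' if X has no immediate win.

Answer: 5

Derivation:
col 0: drop X → no win
col 1: drop X → no win
col 2: drop X → no win
col 3: drop X → no win
col 4: drop X → no win
col 5: drop X → WIN!
col 6: drop X → no win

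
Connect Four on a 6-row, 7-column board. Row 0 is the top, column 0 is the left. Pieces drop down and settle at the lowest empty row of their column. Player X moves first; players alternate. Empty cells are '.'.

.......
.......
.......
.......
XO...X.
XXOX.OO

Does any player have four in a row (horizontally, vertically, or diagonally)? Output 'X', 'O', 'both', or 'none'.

none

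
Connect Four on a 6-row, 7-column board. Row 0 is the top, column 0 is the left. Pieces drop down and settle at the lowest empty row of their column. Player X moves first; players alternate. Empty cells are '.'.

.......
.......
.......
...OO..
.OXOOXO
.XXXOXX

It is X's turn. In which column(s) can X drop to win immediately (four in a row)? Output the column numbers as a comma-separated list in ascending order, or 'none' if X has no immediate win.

Answer: 0

Derivation:
col 0: drop X → WIN!
col 1: drop X → no win
col 2: drop X → no win
col 3: drop X → no win
col 4: drop X → no win
col 5: drop X → no win
col 6: drop X → no win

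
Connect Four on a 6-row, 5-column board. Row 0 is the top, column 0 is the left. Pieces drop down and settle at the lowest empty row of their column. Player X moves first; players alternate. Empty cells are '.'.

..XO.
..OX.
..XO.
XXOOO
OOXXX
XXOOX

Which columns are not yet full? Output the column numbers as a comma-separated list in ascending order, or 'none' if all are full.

Answer: 0,1,4

Derivation:
col 0: top cell = '.' → open
col 1: top cell = '.' → open
col 2: top cell = 'X' → FULL
col 3: top cell = 'O' → FULL
col 4: top cell = '.' → open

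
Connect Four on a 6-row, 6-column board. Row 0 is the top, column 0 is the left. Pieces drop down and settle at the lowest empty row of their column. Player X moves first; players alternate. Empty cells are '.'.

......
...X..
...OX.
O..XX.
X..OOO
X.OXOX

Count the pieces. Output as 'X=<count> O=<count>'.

X=8 O=7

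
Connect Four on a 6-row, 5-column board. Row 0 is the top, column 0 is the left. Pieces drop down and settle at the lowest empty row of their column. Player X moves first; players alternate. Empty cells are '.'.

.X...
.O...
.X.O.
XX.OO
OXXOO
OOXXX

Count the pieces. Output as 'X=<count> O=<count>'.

X=9 O=9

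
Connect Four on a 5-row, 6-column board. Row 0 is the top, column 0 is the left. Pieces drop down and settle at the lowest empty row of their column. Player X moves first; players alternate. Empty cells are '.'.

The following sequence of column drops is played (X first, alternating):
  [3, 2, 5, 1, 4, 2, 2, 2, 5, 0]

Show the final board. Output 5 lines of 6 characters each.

Move 1: X drops in col 3, lands at row 4
Move 2: O drops in col 2, lands at row 4
Move 3: X drops in col 5, lands at row 4
Move 4: O drops in col 1, lands at row 4
Move 5: X drops in col 4, lands at row 4
Move 6: O drops in col 2, lands at row 3
Move 7: X drops in col 2, lands at row 2
Move 8: O drops in col 2, lands at row 1
Move 9: X drops in col 5, lands at row 3
Move 10: O drops in col 0, lands at row 4

Answer: ......
..O...
..X...
..O..X
OOOXXX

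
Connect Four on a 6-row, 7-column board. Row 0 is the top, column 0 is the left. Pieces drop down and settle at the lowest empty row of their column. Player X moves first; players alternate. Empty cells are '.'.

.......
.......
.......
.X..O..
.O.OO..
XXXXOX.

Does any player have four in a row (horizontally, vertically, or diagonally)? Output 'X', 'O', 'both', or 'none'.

X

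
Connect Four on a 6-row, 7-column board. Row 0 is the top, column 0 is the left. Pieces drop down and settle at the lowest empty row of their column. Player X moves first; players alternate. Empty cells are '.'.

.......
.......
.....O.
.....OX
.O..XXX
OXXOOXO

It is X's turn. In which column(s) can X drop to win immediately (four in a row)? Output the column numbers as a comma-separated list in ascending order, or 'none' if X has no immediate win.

Answer: 3

Derivation:
col 0: drop X → no win
col 1: drop X → no win
col 2: drop X → no win
col 3: drop X → WIN!
col 4: drop X → no win
col 5: drop X → no win
col 6: drop X → no win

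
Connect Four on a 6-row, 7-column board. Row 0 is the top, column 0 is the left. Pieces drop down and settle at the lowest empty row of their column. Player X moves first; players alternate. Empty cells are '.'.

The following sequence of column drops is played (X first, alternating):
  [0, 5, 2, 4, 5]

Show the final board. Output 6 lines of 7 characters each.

Move 1: X drops in col 0, lands at row 5
Move 2: O drops in col 5, lands at row 5
Move 3: X drops in col 2, lands at row 5
Move 4: O drops in col 4, lands at row 5
Move 5: X drops in col 5, lands at row 4

Answer: .......
.......
.......
.......
.....X.
X.X.OO.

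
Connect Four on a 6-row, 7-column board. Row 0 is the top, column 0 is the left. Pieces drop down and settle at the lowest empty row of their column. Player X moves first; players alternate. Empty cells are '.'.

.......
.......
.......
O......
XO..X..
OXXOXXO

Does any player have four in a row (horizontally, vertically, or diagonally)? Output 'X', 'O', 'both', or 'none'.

none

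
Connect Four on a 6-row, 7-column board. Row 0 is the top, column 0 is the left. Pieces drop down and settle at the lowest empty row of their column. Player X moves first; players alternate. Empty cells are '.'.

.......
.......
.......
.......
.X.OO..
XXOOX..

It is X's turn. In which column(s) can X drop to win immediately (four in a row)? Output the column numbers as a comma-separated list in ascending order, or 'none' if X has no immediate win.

Answer: none

Derivation:
col 0: drop X → no win
col 1: drop X → no win
col 2: drop X → no win
col 3: drop X → no win
col 4: drop X → no win
col 5: drop X → no win
col 6: drop X → no win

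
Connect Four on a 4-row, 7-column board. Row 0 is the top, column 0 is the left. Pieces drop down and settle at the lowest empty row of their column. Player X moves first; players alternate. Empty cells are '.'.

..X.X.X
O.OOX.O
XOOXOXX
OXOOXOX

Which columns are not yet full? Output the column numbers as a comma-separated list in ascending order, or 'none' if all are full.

col 0: top cell = '.' → open
col 1: top cell = '.' → open
col 2: top cell = 'X' → FULL
col 3: top cell = '.' → open
col 4: top cell = 'X' → FULL
col 5: top cell = '.' → open
col 6: top cell = 'X' → FULL

Answer: 0,1,3,5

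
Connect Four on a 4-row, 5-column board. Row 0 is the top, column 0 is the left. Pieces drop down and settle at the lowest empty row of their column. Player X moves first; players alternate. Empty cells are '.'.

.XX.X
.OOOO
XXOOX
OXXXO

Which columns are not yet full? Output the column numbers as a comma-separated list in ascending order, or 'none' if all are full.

Answer: 0,3

Derivation:
col 0: top cell = '.' → open
col 1: top cell = 'X' → FULL
col 2: top cell = 'X' → FULL
col 3: top cell = '.' → open
col 4: top cell = 'X' → FULL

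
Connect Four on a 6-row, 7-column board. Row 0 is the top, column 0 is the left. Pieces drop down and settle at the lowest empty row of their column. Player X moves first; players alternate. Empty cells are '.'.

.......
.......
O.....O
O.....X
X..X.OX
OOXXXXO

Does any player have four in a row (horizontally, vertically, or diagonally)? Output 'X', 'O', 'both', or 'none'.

X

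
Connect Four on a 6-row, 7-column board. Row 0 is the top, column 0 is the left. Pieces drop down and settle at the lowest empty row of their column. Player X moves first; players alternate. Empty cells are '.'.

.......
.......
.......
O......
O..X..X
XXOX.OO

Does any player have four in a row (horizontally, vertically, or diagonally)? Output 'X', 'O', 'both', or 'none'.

none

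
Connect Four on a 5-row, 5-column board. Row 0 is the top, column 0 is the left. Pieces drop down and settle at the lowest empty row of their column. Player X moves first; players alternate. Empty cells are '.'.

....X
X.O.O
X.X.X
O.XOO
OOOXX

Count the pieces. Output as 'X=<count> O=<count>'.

X=8 O=8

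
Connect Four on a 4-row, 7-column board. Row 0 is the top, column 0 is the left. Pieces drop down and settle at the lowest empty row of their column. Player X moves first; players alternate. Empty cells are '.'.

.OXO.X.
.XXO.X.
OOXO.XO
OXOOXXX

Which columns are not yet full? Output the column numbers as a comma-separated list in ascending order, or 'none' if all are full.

col 0: top cell = '.' → open
col 1: top cell = 'O' → FULL
col 2: top cell = 'X' → FULL
col 3: top cell = 'O' → FULL
col 4: top cell = '.' → open
col 5: top cell = 'X' → FULL
col 6: top cell = '.' → open

Answer: 0,4,6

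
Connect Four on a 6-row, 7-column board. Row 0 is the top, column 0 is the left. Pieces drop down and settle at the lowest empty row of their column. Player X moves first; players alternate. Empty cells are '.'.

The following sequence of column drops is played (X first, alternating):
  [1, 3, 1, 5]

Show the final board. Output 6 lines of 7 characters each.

Move 1: X drops in col 1, lands at row 5
Move 2: O drops in col 3, lands at row 5
Move 3: X drops in col 1, lands at row 4
Move 4: O drops in col 5, lands at row 5

Answer: .......
.......
.......
.......
.X.....
.X.O.O.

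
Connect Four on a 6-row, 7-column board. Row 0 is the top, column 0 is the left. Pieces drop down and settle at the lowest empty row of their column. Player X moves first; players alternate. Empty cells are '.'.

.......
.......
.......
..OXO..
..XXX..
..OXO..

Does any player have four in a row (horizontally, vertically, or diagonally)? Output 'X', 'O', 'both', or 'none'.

none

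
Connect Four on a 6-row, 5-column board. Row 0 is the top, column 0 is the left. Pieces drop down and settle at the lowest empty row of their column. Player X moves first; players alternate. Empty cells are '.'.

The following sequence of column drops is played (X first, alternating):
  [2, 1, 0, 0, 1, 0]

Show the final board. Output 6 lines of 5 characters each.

Answer: .....
.....
.....
O....
OX...
XOX..

Derivation:
Move 1: X drops in col 2, lands at row 5
Move 2: O drops in col 1, lands at row 5
Move 3: X drops in col 0, lands at row 5
Move 4: O drops in col 0, lands at row 4
Move 5: X drops in col 1, lands at row 4
Move 6: O drops in col 0, lands at row 3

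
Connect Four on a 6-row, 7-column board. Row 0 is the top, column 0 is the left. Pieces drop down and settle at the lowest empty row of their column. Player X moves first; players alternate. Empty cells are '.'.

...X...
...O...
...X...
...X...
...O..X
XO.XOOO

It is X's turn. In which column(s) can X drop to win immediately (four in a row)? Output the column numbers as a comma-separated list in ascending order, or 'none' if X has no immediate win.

Answer: none

Derivation:
col 0: drop X → no win
col 1: drop X → no win
col 2: drop X → no win
col 4: drop X → no win
col 5: drop X → no win
col 6: drop X → no win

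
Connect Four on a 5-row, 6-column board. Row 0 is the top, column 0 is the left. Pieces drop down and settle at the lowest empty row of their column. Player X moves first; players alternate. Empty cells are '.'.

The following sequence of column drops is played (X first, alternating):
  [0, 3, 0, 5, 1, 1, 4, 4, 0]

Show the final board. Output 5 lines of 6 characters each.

Move 1: X drops in col 0, lands at row 4
Move 2: O drops in col 3, lands at row 4
Move 3: X drops in col 0, lands at row 3
Move 4: O drops in col 5, lands at row 4
Move 5: X drops in col 1, lands at row 4
Move 6: O drops in col 1, lands at row 3
Move 7: X drops in col 4, lands at row 4
Move 8: O drops in col 4, lands at row 3
Move 9: X drops in col 0, lands at row 2

Answer: ......
......
X.....
XO..O.
XX.OXO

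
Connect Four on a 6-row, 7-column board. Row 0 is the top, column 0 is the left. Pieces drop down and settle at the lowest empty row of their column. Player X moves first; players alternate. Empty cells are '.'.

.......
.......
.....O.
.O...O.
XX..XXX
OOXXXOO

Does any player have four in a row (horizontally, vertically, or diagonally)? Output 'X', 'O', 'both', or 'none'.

none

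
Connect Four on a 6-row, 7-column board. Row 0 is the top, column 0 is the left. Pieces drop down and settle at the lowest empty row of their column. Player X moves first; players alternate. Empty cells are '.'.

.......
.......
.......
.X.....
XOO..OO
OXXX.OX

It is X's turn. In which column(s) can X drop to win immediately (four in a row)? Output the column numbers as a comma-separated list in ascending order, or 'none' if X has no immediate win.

col 0: drop X → no win
col 1: drop X → no win
col 2: drop X → no win
col 3: drop X → no win
col 4: drop X → WIN!
col 5: drop X → no win
col 6: drop X → no win

Answer: 4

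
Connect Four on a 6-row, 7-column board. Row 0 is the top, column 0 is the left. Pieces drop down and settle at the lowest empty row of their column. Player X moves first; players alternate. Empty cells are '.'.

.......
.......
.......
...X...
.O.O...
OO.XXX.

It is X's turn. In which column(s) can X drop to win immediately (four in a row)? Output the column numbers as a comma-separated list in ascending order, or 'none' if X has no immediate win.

Answer: 2,6

Derivation:
col 0: drop X → no win
col 1: drop X → no win
col 2: drop X → WIN!
col 3: drop X → no win
col 4: drop X → no win
col 5: drop X → no win
col 6: drop X → WIN!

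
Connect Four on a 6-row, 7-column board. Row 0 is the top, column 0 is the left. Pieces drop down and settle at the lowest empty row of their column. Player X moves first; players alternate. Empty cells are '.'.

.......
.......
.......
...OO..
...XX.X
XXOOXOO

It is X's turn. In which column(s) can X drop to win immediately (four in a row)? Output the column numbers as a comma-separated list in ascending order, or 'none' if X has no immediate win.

col 0: drop X → no win
col 1: drop X → no win
col 2: drop X → no win
col 3: drop X → no win
col 4: drop X → no win
col 5: drop X → WIN!
col 6: drop X → no win

Answer: 5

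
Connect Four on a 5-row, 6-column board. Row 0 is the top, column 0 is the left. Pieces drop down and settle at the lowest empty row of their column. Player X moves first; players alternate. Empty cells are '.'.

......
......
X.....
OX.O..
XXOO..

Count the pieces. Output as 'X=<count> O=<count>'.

X=4 O=4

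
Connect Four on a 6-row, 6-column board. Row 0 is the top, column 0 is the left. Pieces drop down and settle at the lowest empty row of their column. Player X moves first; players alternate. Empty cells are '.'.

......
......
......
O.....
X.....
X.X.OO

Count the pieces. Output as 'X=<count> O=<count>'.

X=3 O=3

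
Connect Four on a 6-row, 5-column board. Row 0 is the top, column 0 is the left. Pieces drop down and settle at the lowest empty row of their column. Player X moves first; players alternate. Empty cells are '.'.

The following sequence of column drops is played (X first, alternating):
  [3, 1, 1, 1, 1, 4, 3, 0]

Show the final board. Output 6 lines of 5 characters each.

Answer: .....
.....
.X...
.O...
.X.X.
OO.XO

Derivation:
Move 1: X drops in col 3, lands at row 5
Move 2: O drops in col 1, lands at row 5
Move 3: X drops in col 1, lands at row 4
Move 4: O drops in col 1, lands at row 3
Move 5: X drops in col 1, lands at row 2
Move 6: O drops in col 4, lands at row 5
Move 7: X drops in col 3, lands at row 4
Move 8: O drops in col 0, lands at row 5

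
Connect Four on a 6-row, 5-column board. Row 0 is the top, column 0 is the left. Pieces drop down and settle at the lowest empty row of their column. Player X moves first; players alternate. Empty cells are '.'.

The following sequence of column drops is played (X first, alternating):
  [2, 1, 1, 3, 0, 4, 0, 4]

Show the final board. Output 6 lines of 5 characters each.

Move 1: X drops in col 2, lands at row 5
Move 2: O drops in col 1, lands at row 5
Move 3: X drops in col 1, lands at row 4
Move 4: O drops in col 3, lands at row 5
Move 5: X drops in col 0, lands at row 5
Move 6: O drops in col 4, lands at row 5
Move 7: X drops in col 0, lands at row 4
Move 8: O drops in col 4, lands at row 4

Answer: .....
.....
.....
.....
XX..O
XOXOO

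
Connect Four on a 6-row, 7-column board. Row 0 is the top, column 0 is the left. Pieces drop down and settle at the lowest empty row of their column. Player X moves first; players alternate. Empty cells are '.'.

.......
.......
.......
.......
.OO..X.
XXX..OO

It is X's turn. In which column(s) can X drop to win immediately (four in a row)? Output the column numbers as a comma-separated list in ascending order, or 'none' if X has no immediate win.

col 0: drop X → no win
col 1: drop X → no win
col 2: drop X → no win
col 3: drop X → WIN!
col 4: drop X → no win
col 5: drop X → no win
col 6: drop X → no win

Answer: 3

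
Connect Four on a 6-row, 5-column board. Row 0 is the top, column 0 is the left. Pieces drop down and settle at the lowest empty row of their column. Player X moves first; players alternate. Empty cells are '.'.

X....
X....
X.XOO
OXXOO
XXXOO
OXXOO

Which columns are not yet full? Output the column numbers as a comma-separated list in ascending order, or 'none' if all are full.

col 0: top cell = 'X' → FULL
col 1: top cell = '.' → open
col 2: top cell = '.' → open
col 3: top cell = '.' → open
col 4: top cell = '.' → open

Answer: 1,2,3,4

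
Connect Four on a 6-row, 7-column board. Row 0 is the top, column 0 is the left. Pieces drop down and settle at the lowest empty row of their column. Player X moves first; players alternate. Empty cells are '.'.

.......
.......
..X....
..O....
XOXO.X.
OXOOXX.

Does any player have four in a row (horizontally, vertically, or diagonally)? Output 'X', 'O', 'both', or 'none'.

none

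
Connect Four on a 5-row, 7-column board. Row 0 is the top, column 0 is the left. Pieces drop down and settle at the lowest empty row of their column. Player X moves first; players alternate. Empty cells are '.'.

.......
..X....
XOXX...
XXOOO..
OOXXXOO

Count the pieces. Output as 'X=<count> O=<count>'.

X=9 O=8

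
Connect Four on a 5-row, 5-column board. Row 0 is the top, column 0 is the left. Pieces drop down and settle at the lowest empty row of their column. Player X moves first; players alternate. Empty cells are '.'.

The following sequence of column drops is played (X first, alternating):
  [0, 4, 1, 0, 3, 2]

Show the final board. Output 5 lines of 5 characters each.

Answer: .....
.....
.....
O....
XXOXO

Derivation:
Move 1: X drops in col 0, lands at row 4
Move 2: O drops in col 4, lands at row 4
Move 3: X drops in col 1, lands at row 4
Move 4: O drops in col 0, lands at row 3
Move 5: X drops in col 3, lands at row 4
Move 6: O drops in col 2, lands at row 4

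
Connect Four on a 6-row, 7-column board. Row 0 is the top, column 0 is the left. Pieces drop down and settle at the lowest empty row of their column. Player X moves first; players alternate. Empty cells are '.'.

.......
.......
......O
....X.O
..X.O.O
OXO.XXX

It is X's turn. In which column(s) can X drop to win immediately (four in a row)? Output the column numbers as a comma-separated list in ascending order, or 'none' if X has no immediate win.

Answer: 3

Derivation:
col 0: drop X → no win
col 1: drop X → no win
col 2: drop X → no win
col 3: drop X → WIN!
col 4: drop X → no win
col 5: drop X → no win
col 6: drop X → no win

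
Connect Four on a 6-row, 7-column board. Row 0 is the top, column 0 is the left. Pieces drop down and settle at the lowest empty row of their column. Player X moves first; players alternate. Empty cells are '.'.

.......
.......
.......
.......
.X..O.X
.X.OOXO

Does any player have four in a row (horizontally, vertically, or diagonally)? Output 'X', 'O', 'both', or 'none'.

none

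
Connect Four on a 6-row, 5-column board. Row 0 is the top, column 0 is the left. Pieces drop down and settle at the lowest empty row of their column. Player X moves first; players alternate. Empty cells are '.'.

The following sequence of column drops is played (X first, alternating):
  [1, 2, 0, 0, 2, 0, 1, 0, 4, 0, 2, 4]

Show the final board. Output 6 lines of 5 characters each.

Move 1: X drops in col 1, lands at row 5
Move 2: O drops in col 2, lands at row 5
Move 3: X drops in col 0, lands at row 5
Move 4: O drops in col 0, lands at row 4
Move 5: X drops in col 2, lands at row 4
Move 6: O drops in col 0, lands at row 3
Move 7: X drops in col 1, lands at row 4
Move 8: O drops in col 0, lands at row 2
Move 9: X drops in col 4, lands at row 5
Move 10: O drops in col 0, lands at row 1
Move 11: X drops in col 2, lands at row 3
Move 12: O drops in col 4, lands at row 4

Answer: .....
O....
O....
O.X..
OXX.O
XXO.X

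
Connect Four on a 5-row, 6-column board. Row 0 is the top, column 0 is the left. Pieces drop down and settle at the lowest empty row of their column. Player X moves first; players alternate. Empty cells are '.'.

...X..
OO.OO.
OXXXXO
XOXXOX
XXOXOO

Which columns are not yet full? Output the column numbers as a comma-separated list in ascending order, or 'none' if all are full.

Answer: 0,1,2,4,5

Derivation:
col 0: top cell = '.' → open
col 1: top cell = '.' → open
col 2: top cell = '.' → open
col 3: top cell = 'X' → FULL
col 4: top cell = '.' → open
col 5: top cell = '.' → open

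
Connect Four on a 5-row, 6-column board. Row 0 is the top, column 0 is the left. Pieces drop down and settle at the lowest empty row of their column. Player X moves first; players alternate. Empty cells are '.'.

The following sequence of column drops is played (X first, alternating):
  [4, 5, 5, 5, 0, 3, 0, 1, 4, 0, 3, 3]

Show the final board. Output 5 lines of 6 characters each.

Answer: ......
......
O..O.O
X..XXX
XO.OXO

Derivation:
Move 1: X drops in col 4, lands at row 4
Move 2: O drops in col 5, lands at row 4
Move 3: X drops in col 5, lands at row 3
Move 4: O drops in col 5, lands at row 2
Move 5: X drops in col 0, lands at row 4
Move 6: O drops in col 3, lands at row 4
Move 7: X drops in col 0, lands at row 3
Move 8: O drops in col 1, lands at row 4
Move 9: X drops in col 4, lands at row 3
Move 10: O drops in col 0, lands at row 2
Move 11: X drops in col 3, lands at row 3
Move 12: O drops in col 3, lands at row 2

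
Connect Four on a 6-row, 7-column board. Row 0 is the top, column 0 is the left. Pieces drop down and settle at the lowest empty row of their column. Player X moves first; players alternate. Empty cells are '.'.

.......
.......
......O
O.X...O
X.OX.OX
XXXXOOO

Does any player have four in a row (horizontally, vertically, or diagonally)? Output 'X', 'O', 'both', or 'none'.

X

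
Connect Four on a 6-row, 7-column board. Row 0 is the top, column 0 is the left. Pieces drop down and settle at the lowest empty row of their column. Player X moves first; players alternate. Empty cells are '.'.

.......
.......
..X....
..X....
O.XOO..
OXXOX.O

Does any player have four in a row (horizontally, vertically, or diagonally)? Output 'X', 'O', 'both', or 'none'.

X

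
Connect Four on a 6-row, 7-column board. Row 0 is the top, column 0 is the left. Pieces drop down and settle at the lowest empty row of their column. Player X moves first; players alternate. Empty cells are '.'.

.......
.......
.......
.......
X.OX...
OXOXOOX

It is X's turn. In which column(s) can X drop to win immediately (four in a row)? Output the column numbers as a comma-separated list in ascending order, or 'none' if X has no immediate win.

col 0: drop X → no win
col 1: drop X → no win
col 2: drop X → no win
col 3: drop X → no win
col 4: drop X → no win
col 5: drop X → no win
col 6: drop X → no win

Answer: none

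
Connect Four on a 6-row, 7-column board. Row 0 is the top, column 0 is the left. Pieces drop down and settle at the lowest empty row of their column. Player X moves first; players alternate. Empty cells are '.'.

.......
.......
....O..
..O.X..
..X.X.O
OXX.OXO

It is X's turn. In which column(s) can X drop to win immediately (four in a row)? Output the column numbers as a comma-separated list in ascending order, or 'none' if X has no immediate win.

col 0: drop X → no win
col 1: drop X → no win
col 2: drop X → no win
col 3: drop X → no win
col 4: drop X → no win
col 5: drop X → no win
col 6: drop X → no win

Answer: none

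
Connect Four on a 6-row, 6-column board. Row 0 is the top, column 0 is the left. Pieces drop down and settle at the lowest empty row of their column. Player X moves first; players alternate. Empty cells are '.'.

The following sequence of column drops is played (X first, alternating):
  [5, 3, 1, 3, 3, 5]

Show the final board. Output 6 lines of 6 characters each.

Move 1: X drops in col 5, lands at row 5
Move 2: O drops in col 3, lands at row 5
Move 3: X drops in col 1, lands at row 5
Move 4: O drops in col 3, lands at row 4
Move 5: X drops in col 3, lands at row 3
Move 6: O drops in col 5, lands at row 4

Answer: ......
......
......
...X..
...O.O
.X.O.X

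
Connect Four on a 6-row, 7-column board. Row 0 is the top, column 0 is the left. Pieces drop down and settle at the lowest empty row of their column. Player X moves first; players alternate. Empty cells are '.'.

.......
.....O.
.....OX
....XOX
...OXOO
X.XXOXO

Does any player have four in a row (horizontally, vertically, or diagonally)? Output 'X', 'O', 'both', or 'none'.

O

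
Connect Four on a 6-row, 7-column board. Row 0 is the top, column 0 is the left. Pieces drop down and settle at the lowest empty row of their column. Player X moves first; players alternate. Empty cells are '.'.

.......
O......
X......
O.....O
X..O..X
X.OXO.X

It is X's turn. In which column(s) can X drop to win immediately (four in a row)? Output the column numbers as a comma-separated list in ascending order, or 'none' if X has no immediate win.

col 0: drop X → no win
col 1: drop X → no win
col 2: drop X → no win
col 3: drop X → no win
col 4: drop X → no win
col 5: drop X → no win
col 6: drop X → no win

Answer: none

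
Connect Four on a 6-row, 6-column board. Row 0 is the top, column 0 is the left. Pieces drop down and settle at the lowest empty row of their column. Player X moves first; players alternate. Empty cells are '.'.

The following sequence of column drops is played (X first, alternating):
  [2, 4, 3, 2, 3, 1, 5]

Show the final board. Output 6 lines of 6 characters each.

Answer: ......
......
......
......
..OX..
.OXXOX

Derivation:
Move 1: X drops in col 2, lands at row 5
Move 2: O drops in col 4, lands at row 5
Move 3: X drops in col 3, lands at row 5
Move 4: O drops in col 2, lands at row 4
Move 5: X drops in col 3, lands at row 4
Move 6: O drops in col 1, lands at row 5
Move 7: X drops in col 5, lands at row 5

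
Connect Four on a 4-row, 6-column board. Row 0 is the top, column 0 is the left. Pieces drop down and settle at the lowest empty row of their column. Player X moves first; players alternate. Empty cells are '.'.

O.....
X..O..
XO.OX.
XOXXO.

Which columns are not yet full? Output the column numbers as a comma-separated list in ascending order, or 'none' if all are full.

Answer: 1,2,3,4,5

Derivation:
col 0: top cell = 'O' → FULL
col 1: top cell = '.' → open
col 2: top cell = '.' → open
col 3: top cell = '.' → open
col 4: top cell = '.' → open
col 5: top cell = '.' → open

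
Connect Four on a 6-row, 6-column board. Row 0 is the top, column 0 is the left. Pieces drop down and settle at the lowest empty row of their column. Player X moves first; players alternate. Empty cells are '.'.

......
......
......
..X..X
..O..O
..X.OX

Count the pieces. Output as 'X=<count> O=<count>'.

X=4 O=3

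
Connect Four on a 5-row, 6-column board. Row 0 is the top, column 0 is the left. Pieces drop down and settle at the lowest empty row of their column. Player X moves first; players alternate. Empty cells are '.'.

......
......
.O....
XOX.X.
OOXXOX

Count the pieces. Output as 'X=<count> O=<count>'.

X=6 O=5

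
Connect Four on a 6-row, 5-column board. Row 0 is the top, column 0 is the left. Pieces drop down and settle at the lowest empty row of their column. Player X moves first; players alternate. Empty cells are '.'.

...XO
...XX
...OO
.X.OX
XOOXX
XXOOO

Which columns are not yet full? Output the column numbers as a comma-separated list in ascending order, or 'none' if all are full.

col 0: top cell = '.' → open
col 1: top cell = '.' → open
col 2: top cell = '.' → open
col 3: top cell = 'X' → FULL
col 4: top cell = 'O' → FULL

Answer: 0,1,2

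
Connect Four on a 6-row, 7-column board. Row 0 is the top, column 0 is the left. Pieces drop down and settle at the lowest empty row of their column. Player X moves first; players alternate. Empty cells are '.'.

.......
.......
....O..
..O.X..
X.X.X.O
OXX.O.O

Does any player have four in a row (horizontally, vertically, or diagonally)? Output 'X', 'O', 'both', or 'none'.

none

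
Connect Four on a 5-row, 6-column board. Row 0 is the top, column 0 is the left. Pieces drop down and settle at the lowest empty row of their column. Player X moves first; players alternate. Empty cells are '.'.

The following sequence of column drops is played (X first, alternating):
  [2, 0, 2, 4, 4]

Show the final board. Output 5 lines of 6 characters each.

Answer: ......
......
......
..X.X.
O.X.O.

Derivation:
Move 1: X drops in col 2, lands at row 4
Move 2: O drops in col 0, lands at row 4
Move 3: X drops in col 2, lands at row 3
Move 4: O drops in col 4, lands at row 4
Move 5: X drops in col 4, lands at row 3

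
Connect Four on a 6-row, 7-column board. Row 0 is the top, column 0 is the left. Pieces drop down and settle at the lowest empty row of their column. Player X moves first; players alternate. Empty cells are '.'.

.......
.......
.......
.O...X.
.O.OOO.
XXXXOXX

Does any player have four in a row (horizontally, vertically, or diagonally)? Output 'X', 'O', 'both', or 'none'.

X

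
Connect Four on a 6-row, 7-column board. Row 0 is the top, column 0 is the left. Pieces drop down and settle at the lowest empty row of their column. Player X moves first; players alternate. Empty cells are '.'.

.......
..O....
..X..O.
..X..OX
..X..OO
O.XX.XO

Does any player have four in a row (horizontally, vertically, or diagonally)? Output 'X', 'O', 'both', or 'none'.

X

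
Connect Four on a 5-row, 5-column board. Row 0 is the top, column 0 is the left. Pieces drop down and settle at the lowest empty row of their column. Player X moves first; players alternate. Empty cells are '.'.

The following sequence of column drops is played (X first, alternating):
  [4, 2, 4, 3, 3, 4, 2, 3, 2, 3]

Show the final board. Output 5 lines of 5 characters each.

Answer: .....
...O.
..XOO
..XXX
..OOX

Derivation:
Move 1: X drops in col 4, lands at row 4
Move 2: O drops in col 2, lands at row 4
Move 3: X drops in col 4, lands at row 3
Move 4: O drops in col 3, lands at row 4
Move 5: X drops in col 3, lands at row 3
Move 6: O drops in col 4, lands at row 2
Move 7: X drops in col 2, lands at row 3
Move 8: O drops in col 3, lands at row 2
Move 9: X drops in col 2, lands at row 2
Move 10: O drops in col 3, lands at row 1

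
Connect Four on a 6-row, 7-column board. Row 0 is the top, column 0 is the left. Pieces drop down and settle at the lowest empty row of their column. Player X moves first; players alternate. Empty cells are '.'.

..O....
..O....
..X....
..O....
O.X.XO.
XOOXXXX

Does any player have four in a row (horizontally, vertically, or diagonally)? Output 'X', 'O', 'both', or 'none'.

X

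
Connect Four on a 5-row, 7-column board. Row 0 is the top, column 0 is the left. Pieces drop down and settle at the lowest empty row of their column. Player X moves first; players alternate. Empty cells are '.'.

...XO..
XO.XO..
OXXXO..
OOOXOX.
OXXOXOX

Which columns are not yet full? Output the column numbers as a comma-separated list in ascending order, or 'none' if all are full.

Answer: 0,1,2,5,6

Derivation:
col 0: top cell = '.' → open
col 1: top cell = '.' → open
col 2: top cell = '.' → open
col 3: top cell = 'X' → FULL
col 4: top cell = 'O' → FULL
col 5: top cell = '.' → open
col 6: top cell = '.' → open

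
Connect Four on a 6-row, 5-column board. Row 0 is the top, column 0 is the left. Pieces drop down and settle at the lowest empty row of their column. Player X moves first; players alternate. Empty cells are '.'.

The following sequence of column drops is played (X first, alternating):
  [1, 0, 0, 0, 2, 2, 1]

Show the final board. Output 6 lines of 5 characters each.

Move 1: X drops in col 1, lands at row 5
Move 2: O drops in col 0, lands at row 5
Move 3: X drops in col 0, lands at row 4
Move 4: O drops in col 0, lands at row 3
Move 5: X drops in col 2, lands at row 5
Move 6: O drops in col 2, lands at row 4
Move 7: X drops in col 1, lands at row 4

Answer: .....
.....
.....
O....
XXO..
OXX..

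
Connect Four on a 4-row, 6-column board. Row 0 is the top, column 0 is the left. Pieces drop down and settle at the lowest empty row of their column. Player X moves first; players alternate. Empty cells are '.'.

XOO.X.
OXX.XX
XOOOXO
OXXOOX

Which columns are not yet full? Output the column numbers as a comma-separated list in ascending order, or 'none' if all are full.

col 0: top cell = 'X' → FULL
col 1: top cell = 'O' → FULL
col 2: top cell = 'O' → FULL
col 3: top cell = '.' → open
col 4: top cell = 'X' → FULL
col 5: top cell = '.' → open

Answer: 3,5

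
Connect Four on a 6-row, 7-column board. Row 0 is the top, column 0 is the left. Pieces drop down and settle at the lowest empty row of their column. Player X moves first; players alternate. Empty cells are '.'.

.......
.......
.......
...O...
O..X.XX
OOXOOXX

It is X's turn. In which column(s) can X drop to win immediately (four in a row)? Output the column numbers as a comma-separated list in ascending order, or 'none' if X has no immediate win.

col 0: drop X → no win
col 1: drop X → no win
col 2: drop X → no win
col 3: drop X → no win
col 4: drop X → WIN!
col 5: drop X → no win
col 6: drop X → no win

Answer: 4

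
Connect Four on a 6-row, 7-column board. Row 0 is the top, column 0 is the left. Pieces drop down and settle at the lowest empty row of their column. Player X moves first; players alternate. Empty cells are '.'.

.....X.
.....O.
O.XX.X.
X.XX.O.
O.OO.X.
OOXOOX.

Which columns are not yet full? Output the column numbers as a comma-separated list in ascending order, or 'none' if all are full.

col 0: top cell = '.' → open
col 1: top cell = '.' → open
col 2: top cell = '.' → open
col 3: top cell = '.' → open
col 4: top cell = '.' → open
col 5: top cell = 'X' → FULL
col 6: top cell = '.' → open

Answer: 0,1,2,3,4,6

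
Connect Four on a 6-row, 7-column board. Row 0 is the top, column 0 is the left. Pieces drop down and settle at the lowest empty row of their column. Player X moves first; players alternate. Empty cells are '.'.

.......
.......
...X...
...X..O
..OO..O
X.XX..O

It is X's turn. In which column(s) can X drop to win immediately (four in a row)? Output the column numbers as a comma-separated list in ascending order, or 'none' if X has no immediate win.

Answer: 1

Derivation:
col 0: drop X → no win
col 1: drop X → WIN!
col 2: drop X → no win
col 3: drop X → no win
col 4: drop X → no win
col 5: drop X → no win
col 6: drop X → no win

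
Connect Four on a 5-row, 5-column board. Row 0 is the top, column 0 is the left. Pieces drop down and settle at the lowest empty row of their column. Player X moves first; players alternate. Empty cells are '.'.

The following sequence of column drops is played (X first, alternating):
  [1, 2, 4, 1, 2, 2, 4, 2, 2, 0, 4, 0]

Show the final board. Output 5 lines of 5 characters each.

Move 1: X drops in col 1, lands at row 4
Move 2: O drops in col 2, lands at row 4
Move 3: X drops in col 4, lands at row 4
Move 4: O drops in col 1, lands at row 3
Move 5: X drops in col 2, lands at row 3
Move 6: O drops in col 2, lands at row 2
Move 7: X drops in col 4, lands at row 3
Move 8: O drops in col 2, lands at row 1
Move 9: X drops in col 2, lands at row 0
Move 10: O drops in col 0, lands at row 4
Move 11: X drops in col 4, lands at row 2
Move 12: O drops in col 0, lands at row 3

Answer: ..X..
..O..
..O.X
OOX.X
OXO.X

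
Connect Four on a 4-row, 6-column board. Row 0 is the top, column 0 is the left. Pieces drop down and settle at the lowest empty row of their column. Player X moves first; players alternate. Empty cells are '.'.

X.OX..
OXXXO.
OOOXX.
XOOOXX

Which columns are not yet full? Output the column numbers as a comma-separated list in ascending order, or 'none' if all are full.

col 0: top cell = 'X' → FULL
col 1: top cell = '.' → open
col 2: top cell = 'O' → FULL
col 3: top cell = 'X' → FULL
col 4: top cell = '.' → open
col 5: top cell = '.' → open

Answer: 1,4,5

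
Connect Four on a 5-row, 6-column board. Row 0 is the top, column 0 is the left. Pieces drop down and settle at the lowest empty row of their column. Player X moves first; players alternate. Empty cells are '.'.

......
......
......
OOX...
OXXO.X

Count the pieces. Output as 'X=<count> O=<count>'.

X=4 O=4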